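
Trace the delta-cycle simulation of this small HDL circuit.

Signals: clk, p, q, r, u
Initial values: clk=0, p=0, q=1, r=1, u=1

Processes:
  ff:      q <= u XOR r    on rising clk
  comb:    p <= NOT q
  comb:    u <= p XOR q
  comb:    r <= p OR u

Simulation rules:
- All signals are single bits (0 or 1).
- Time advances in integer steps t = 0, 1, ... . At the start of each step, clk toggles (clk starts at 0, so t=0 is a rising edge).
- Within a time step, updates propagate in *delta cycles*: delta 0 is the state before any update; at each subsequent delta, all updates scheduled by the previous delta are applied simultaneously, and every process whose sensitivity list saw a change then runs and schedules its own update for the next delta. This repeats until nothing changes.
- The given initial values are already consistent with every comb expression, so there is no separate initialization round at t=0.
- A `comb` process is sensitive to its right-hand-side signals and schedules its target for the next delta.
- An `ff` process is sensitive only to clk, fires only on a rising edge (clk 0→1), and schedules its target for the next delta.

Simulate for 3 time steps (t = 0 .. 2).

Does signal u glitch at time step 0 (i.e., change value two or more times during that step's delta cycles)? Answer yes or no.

t=0 Δ0: q=1 r=1 clk=0 u=1 p=0
  Δ1: clk:0→1
  Δ2: q:1→0
  Δ3: u:1→0, p:0→1
  Δ4: u:0→1
  (4Δ to stable)
t=1 Δ0: q=0 r=1 clk=1 u=1 p=1
  Δ1: clk:1→0
  (1Δ to stable)
t=2 Δ0: q=0 r=1 clk=0 u=1 p=1
  Δ1: clk:0→1
  (1Δ to stable)

yes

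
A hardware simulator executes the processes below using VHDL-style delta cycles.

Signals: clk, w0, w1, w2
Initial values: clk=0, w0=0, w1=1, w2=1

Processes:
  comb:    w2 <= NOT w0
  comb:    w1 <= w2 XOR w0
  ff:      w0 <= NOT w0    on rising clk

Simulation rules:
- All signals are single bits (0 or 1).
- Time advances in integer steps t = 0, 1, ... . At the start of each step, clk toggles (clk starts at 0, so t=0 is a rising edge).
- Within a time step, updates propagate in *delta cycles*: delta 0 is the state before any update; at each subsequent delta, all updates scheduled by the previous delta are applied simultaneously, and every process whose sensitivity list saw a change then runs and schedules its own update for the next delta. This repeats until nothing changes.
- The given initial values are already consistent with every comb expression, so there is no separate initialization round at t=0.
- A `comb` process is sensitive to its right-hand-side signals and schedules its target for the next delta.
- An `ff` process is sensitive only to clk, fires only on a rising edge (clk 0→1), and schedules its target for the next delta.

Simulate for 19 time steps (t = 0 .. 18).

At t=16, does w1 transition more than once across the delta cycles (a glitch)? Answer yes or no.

yes

t=0 Δ0: w1=1 w0=0 w2=1 clk=0
  Δ1: clk:0→1
  Δ2: w0:0→1
  Δ3: w1:1→0, w2:1→0
  Δ4: w1:0→1
  (4Δ to stable)
t=1 Δ0: w1=1 w0=1 w2=0 clk=1
  Δ1: clk:1→0
  (1Δ to stable)
t=2 Δ0: w1=1 w0=1 w2=0 clk=0
  Δ1: clk:0→1
  Δ2: w0:1→0
  Δ3: w1:1→0, w2:0→1
  Δ4: w1:0→1
  (4Δ to stable)
t=3 Δ0: w1=1 w0=0 w2=1 clk=1
  Δ1: clk:1→0
  (1Δ to stable)
t=4 Δ0: w1=1 w0=0 w2=1 clk=0
  Δ1: clk:0→1
  Δ2: w0:0→1
  Δ3: w1:1→0, w2:1→0
  Δ4: w1:0→1
  (4Δ to stable)
t=5 Δ0: w1=1 w0=1 w2=0 clk=1
  Δ1: clk:1→0
  (1Δ to stable)
t=6 Δ0: w1=1 w0=1 w2=0 clk=0
  Δ1: clk:0→1
  Δ2: w0:1→0
  Δ3: w1:1→0, w2:0→1
  Δ4: w1:0→1
  (4Δ to stable)
t=7 Δ0: w1=1 w0=0 w2=1 clk=1
  Δ1: clk:1→0
  (1Δ to stable)
t=8 Δ0: w1=1 w0=0 w2=1 clk=0
  Δ1: clk:0→1
  Δ2: w0:0→1
  Δ3: w1:1→0, w2:1→0
  Δ4: w1:0→1
  (4Δ to stable)
t=9 Δ0: w1=1 w0=1 w2=0 clk=1
  Δ1: clk:1→0
  (1Δ to stable)
t=10 Δ0: w1=1 w0=1 w2=0 clk=0
  Δ1: clk:0→1
  Δ2: w0:1→0
  Δ3: w1:1→0, w2:0→1
  Δ4: w1:0→1
  (4Δ to stable)
t=11 Δ0: w1=1 w0=0 w2=1 clk=1
  Δ1: clk:1→0
  (1Δ to stable)
t=12 Δ0: w1=1 w0=0 w2=1 clk=0
  Δ1: clk:0→1
  Δ2: w0:0→1
  Δ3: w1:1→0, w2:1→0
  Δ4: w1:0→1
  (4Δ to stable)
t=13 Δ0: w1=1 w0=1 w2=0 clk=1
  Δ1: clk:1→0
  (1Δ to stable)
t=14 Δ0: w1=1 w0=1 w2=0 clk=0
  Δ1: clk:0→1
  Δ2: w0:1→0
  Δ3: w1:1→0, w2:0→1
  Δ4: w1:0→1
  (4Δ to stable)
t=15 Δ0: w1=1 w0=0 w2=1 clk=1
  Δ1: clk:1→0
  (1Δ to stable)
t=16 Δ0: w1=1 w0=0 w2=1 clk=0
  Δ1: clk:0→1
  Δ2: w0:0→1
  Δ3: w1:1→0, w2:1→0
  Δ4: w1:0→1
  (4Δ to stable)
t=17 Δ0: w1=1 w0=1 w2=0 clk=1
  Δ1: clk:1→0
  (1Δ to stable)
t=18 Δ0: w1=1 w0=1 w2=0 clk=0
  Δ1: clk:0→1
  Δ2: w0:1→0
  Δ3: w1:1→0, w2:0→1
  Δ4: w1:0→1
  (4Δ to stable)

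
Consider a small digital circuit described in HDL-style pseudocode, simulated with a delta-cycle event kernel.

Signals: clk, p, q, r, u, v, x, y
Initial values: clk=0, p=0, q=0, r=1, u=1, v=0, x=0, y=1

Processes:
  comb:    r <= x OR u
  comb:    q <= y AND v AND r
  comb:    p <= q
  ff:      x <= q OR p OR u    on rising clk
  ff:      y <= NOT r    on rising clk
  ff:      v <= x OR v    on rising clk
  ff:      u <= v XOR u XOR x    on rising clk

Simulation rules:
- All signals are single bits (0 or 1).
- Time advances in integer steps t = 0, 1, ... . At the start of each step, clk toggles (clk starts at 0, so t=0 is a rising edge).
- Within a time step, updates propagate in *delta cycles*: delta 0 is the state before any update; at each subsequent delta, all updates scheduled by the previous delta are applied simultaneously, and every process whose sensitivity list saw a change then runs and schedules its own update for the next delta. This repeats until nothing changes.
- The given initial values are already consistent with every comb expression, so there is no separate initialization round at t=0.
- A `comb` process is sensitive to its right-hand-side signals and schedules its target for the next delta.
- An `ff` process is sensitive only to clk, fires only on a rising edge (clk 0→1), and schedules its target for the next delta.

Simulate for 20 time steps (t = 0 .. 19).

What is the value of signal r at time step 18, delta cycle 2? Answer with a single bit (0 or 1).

t0.Δ0 x=0 u=1 clk=0 y=1 r=1 v=0 p=0 q=0
t0.Δ1 x=0 u=1 clk=1 y=1 r=1 v=0 p=0 q=0
t0.Δ2 x=1 u=1 clk=1 y=0 r=1 v=0 p=0 q=0
t1.Δ0 x=1 u=1 clk=1 y=0 r=1 v=0 p=0 q=0
t1.Δ1 x=1 u=1 clk=0 y=0 r=1 v=0 p=0 q=0
t2.Δ0 x=1 u=1 clk=0 y=0 r=1 v=0 p=0 q=0
t2.Δ1 x=1 u=1 clk=1 y=0 r=1 v=0 p=0 q=0
t2.Δ2 x=1 u=0 clk=1 y=0 r=1 v=1 p=0 q=0
t3.Δ0 x=1 u=0 clk=1 y=0 r=1 v=1 p=0 q=0
t3.Δ1 x=1 u=0 clk=0 y=0 r=1 v=1 p=0 q=0
t4.Δ0 x=1 u=0 clk=0 y=0 r=1 v=1 p=0 q=0
t4.Δ1 x=1 u=0 clk=1 y=0 r=1 v=1 p=0 q=0
t4.Δ2 x=0 u=0 clk=1 y=0 r=1 v=1 p=0 q=0
t4.Δ3 x=0 u=0 clk=1 y=0 r=0 v=1 p=0 q=0
t5.Δ0 x=0 u=0 clk=1 y=0 r=0 v=1 p=0 q=0
t5.Δ1 x=0 u=0 clk=0 y=0 r=0 v=1 p=0 q=0
t6.Δ0 x=0 u=0 clk=0 y=0 r=0 v=1 p=0 q=0
t6.Δ1 x=0 u=0 clk=1 y=0 r=0 v=1 p=0 q=0
t6.Δ2 x=0 u=1 clk=1 y=1 r=0 v=1 p=0 q=0
t6.Δ3 x=0 u=1 clk=1 y=1 r=1 v=1 p=0 q=0
t6.Δ4 x=0 u=1 clk=1 y=1 r=1 v=1 p=0 q=1
t6.Δ5 x=0 u=1 clk=1 y=1 r=1 v=1 p=1 q=1
t7.Δ0 x=0 u=1 clk=1 y=1 r=1 v=1 p=1 q=1
t7.Δ1 x=0 u=1 clk=0 y=1 r=1 v=1 p=1 q=1
t8.Δ0 x=0 u=1 clk=0 y=1 r=1 v=1 p=1 q=1
t8.Δ1 x=0 u=1 clk=1 y=1 r=1 v=1 p=1 q=1
t8.Δ2 x=1 u=0 clk=1 y=0 r=1 v=1 p=1 q=1
t8.Δ3 x=1 u=0 clk=1 y=0 r=1 v=1 p=1 q=0
t8.Δ4 x=1 u=0 clk=1 y=0 r=1 v=1 p=0 q=0
t9.Δ0 x=1 u=0 clk=1 y=0 r=1 v=1 p=0 q=0
t9.Δ1 x=1 u=0 clk=0 y=0 r=1 v=1 p=0 q=0
t10.Δ0 x=1 u=0 clk=0 y=0 r=1 v=1 p=0 q=0
t10.Δ1 x=1 u=0 clk=1 y=0 r=1 v=1 p=0 q=0
t10.Δ2 x=0 u=0 clk=1 y=0 r=1 v=1 p=0 q=0
t10.Δ3 x=0 u=0 clk=1 y=0 r=0 v=1 p=0 q=0
t11.Δ0 x=0 u=0 clk=1 y=0 r=0 v=1 p=0 q=0
t11.Δ1 x=0 u=0 clk=0 y=0 r=0 v=1 p=0 q=0
t12.Δ0 x=0 u=0 clk=0 y=0 r=0 v=1 p=0 q=0
t12.Δ1 x=0 u=0 clk=1 y=0 r=0 v=1 p=0 q=0
t12.Δ2 x=0 u=1 clk=1 y=1 r=0 v=1 p=0 q=0
t12.Δ3 x=0 u=1 clk=1 y=1 r=1 v=1 p=0 q=0
t12.Δ4 x=0 u=1 clk=1 y=1 r=1 v=1 p=0 q=1
t12.Δ5 x=0 u=1 clk=1 y=1 r=1 v=1 p=1 q=1
t13.Δ0 x=0 u=1 clk=1 y=1 r=1 v=1 p=1 q=1
t13.Δ1 x=0 u=1 clk=0 y=1 r=1 v=1 p=1 q=1
t14.Δ0 x=0 u=1 clk=0 y=1 r=1 v=1 p=1 q=1
t14.Δ1 x=0 u=1 clk=1 y=1 r=1 v=1 p=1 q=1
t14.Δ2 x=1 u=0 clk=1 y=0 r=1 v=1 p=1 q=1
t14.Δ3 x=1 u=0 clk=1 y=0 r=1 v=1 p=1 q=0
t14.Δ4 x=1 u=0 clk=1 y=0 r=1 v=1 p=0 q=0
t15.Δ0 x=1 u=0 clk=1 y=0 r=1 v=1 p=0 q=0
t15.Δ1 x=1 u=0 clk=0 y=0 r=1 v=1 p=0 q=0
t16.Δ0 x=1 u=0 clk=0 y=0 r=1 v=1 p=0 q=0
t16.Δ1 x=1 u=0 clk=1 y=0 r=1 v=1 p=0 q=0
t16.Δ2 x=0 u=0 clk=1 y=0 r=1 v=1 p=0 q=0
t16.Δ3 x=0 u=0 clk=1 y=0 r=0 v=1 p=0 q=0
t17.Δ0 x=0 u=0 clk=1 y=0 r=0 v=1 p=0 q=0
t17.Δ1 x=0 u=0 clk=0 y=0 r=0 v=1 p=0 q=0
t18.Δ0 x=0 u=0 clk=0 y=0 r=0 v=1 p=0 q=0
t18.Δ1 x=0 u=0 clk=1 y=0 r=0 v=1 p=0 q=0
t18.Δ2 x=0 u=1 clk=1 y=1 r=0 v=1 p=0 q=0
t18.Δ3 x=0 u=1 clk=1 y=1 r=1 v=1 p=0 q=0
t18.Δ4 x=0 u=1 clk=1 y=1 r=1 v=1 p=0 q=1
t18.Δ5 x=0 u=1 clk=1 y=1 r=1 v=1 p=1 q=1
t19.Δ0 x=0 u=1 clk=1 y=1 r=1 v=1 p=1 q=1
t19.Δ1 x=0 u=1 clk=0 y=1 r=1 v=1 p=1 q=1

0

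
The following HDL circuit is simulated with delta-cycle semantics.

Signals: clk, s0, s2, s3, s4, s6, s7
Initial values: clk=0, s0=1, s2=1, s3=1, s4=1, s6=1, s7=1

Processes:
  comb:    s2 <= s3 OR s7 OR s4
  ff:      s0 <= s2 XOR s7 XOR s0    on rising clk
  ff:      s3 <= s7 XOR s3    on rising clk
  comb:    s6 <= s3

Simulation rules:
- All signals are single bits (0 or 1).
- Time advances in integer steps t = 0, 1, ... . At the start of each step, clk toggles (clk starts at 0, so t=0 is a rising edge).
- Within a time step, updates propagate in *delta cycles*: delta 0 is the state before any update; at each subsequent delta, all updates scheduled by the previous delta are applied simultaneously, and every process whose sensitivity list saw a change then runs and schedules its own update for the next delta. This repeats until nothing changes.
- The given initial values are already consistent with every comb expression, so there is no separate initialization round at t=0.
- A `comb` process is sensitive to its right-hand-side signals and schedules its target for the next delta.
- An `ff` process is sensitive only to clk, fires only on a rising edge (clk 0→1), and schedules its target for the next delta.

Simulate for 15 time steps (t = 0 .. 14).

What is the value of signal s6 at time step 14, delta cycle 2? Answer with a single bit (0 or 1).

t=0 Δ0: s0=1 s3=1 s7=1 s2=1 s4=1 s6=1 clk=0
  Δ1: clk:0→1
  Δ2: s3:1→0
  Δ3: s6:1→0
  (3Δ to stable)
t=1 Δ0: s0=1 s3=0 s7=1 s2=1 s4=1 s6=0 clk=1
  Δ1: clk:1→0
  (1Δ to stable)
t=2 Δ0: s0=1 s3=0 s7=1 s2=1 s4=1 s6=0 clk=0
  Δ1: clk:0→1
  Δ2: s3:0→1
  Δ3: s6:0→1
  (3Δ to stable)
t=3 Δ0: s0=1 s3=1 s7=1 s2=1 s4=1 s6=1 clk=1
  Δ1: clk:1→0
  (1Δ to stable)
t=4 Δ0: s0=1 s3=1 s7=1 s2=1 s4=1 s6=1 clk=0
  Δ1: clk:0→1
  Δ2: s3:1→0
  Δ3: s6:1→0
  (3Δ to stable)
t=5 Δ0: s0=1 s3=0 s7=1 s2=1 s4=1 s6=0 clk=1
  Δ1: clk:1→0
  (1Δ to stable)
t=6 Δ0: s0=1 s3=0 s7=1 s2=1 s4=1 s6=0 clk=0
  Δ1: clk:0→1
  Δ2: s3:0→1
  Δ3: s6:0→1
  (3Δ to stable)
t=7 Δ0: s0=1 s3=1 s7=1 s2=1 s4=1 s6=1 clk=1
  Δ1: clk:1→0
  (1Δ to stable)
t=8 Δ0: s0=1 s3=1 s7=1 s2=1 s4=1 s6=1 clk=0
  Δ1: clk:0→1
  Δ2: s3:1→0
  Δ3: s6:1→0
  (3Δ to stable)
t=9 Δ0: s0=1 s3=0 s7=1 s2=1 s4=1 s6=0 clk=1
  Δ1: clk:1→0
  (1Δ to stable)
t=10 Δ0: s0=1 s3=0 s7=1 s2=1 s4=1 s6=0 clk=0
  Δ1: clk:0→1
  Δ2: s3:0→1
  Δ3: s6:0→1
  (3Δ to stable)
t=11 Δ0: s0=1 s3=1 s7=1 s2=1 s4=1 s6=1 clk=1
  Δ1: clk:1→0
  (1Δ to stable)
t=12 Δ0: s0=1 s3=1 s7=1 s2=1 s4=1 s6=1 clk=0
  Δ1: clk:0→1
  Δ2: s3:1→0
  Δ3: s6:1→0
  (3Δ to stable)
t=13 Δ0: s0=1 s3=0 s7=1 s2=1 s4=1 s6=0 clk=1
  Δ1: clk:1→0
  (1Δ to stable)
t=14 Δ0: s0=1 s3=0 s7=1 s2=1 s4=1 s6=0 clk=0
  Δ1: clk:0→1
  Δ2: s3:0→1
  Δ3: s6:0→1
  (3Δ to stable)

0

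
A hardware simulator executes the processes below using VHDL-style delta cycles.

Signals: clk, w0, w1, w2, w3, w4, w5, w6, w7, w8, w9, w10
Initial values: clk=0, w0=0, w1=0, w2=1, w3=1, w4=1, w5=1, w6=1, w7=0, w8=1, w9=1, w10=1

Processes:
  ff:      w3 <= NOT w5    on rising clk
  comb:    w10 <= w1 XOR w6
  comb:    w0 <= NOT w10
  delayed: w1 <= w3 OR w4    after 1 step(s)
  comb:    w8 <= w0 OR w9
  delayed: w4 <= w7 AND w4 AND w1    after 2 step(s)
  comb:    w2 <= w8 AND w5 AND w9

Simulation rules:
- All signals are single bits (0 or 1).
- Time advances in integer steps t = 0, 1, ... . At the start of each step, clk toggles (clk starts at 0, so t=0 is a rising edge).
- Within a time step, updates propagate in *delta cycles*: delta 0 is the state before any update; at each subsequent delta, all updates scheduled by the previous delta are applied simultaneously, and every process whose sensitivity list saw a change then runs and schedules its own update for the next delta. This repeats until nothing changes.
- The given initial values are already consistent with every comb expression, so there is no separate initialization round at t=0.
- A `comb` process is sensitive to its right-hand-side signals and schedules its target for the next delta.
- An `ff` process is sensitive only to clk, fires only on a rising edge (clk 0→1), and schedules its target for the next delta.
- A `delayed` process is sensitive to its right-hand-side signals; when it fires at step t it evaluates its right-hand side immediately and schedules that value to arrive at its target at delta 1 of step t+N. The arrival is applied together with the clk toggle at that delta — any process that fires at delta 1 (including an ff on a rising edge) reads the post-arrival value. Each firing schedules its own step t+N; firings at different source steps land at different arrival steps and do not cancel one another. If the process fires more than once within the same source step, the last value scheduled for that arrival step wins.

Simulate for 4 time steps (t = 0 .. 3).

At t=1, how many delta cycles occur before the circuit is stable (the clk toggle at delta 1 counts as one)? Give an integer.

t=0 Δ0: w0=0 w6=1 w9=1 w2=1 w8=1 w1=0 w7=0 w10=1 clk=0 w3=1 w4=1 w5=1
  Δ1: clk:0→1
  Δ2: w3:1→0
  (2Δ to stable)
t=1 Δ0: w0=0 w6=1 w9=1 w2=1 w8=1 w1=0 w7=0 w10=1 clk=1 w3=0 w4=1 w5=1
  Δ1: w1:0→1, clk:1→0
  Δ2: w10:1→0
  Δ3: w0:0→1
  (3Δ to stable)
t=2 Δ0: w0=1 w6=1 w9=1 w2=1 w8=1 w1=1 w7=0 w10=0 clk=0 w3=0 w4=1 w5=1
  Δ1: clk:0→1
  (1Δ to stable)
t=3 Δ0: w0=1 w6=1 w9=1 w2=1 w8=1 w1=1 w7=0 w10=0 clk=1 w3=0 w4=1 w5=1
  Δ1: clk:1→0, w4:1→0
  (1Δ to stable)

3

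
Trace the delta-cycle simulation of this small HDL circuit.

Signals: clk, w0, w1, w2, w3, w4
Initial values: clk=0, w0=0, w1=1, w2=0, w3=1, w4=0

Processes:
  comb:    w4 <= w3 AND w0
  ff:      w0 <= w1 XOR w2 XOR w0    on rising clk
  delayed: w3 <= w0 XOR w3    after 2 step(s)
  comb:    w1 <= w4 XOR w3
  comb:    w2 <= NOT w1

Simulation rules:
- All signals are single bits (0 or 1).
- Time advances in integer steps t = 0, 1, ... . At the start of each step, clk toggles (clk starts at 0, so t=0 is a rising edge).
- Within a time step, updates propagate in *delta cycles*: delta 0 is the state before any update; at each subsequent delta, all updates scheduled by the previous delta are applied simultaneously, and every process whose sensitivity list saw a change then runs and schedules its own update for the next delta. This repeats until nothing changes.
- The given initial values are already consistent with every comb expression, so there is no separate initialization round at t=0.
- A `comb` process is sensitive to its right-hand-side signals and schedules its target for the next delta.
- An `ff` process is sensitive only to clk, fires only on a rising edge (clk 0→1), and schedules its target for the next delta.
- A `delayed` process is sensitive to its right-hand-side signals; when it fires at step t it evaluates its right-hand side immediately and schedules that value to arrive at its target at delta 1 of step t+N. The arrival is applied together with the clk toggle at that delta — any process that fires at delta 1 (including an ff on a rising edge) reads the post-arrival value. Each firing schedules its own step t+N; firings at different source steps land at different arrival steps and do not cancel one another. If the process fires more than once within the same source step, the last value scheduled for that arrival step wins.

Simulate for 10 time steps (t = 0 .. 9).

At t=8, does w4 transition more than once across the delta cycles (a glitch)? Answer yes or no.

t0.Δ0 clk=0 w0=0 w1=1 w4=0 w3=1 w2=0
t0.Δ1 clk=1 w0=0 w1=1 w4=0 w3=1 w2=0
t0.Δ2 clk=1 w0=1 w1=1 w4=0 w3=1 w2=0
t0.Δ3 clk=1 w0=1 w1=1 w4=1 w3=1 w2=0
t0.Δ4 clk=1 w0=1 w1=0 w4=1 w3=1 w2=0
t0.Δ5 clk=1 w0=1 w1=0 w4=1 w3=1 w2=1
t1.Δ0 clk=1 w0=1 w1=0 w4=1 w3=1 w2=1
t1.Δ1 clk=0 w0=1 w1=0 w4=1 w3=1 w2=1
t2.Δ0 clk=0 w0=1 w1=0 w4=1 w3=1 w2=1
t2.Δ1 clk=1 w0=1 w1=0 w4=1 w3=0 w2=1
t2.Δ2 clk=1 w0=0 w1=1 w4=0 w3=0 w2=1
t2.Δ3 clk=1 w0=0 w1=0 w4=0 w3=0 w2=0
t2.Δ4 clk=1 w0=0 w1=0 w4=0 w3=0 w2=1
t3.Δ0 clk=1 w0=0 w1=0 w4=0 w3=0 w2=1
t3.Δ1 clk=0 w0=0 w1=0 w4=0 w3=0 w2=1
t4.Δ0 clk=0 w0=0 w1=0 w4=0 w3=0 w2=1
t4.Δ1 clk=1 w0=0 w1=0 w4=0 w3=0 w2=1
t4.Δ2 clk=1 w0=1 w1=0 w4=0 w3=0 w2=1
t5.Δ0 clk=1 w0=1 w1=0 w4=0 w3=0 w2=1
t5.Δ1 clk=0 w0=1 w1=0 w4=0 w3=0 w2=1
t6.Δ0 clk=0 w0=1 w1=0 w4=0 w3=0 w2=1
t6.Δ1 clk=1 w0=1 w1=0 w4=0 w3=1 w2=1
t6.Δ2 clk=1 w0=0 w1=1 w4=1 w3=1 w2=1
t6.Δ3 clk=1 w0=0 w1=0 w4=0 w3=1 w2=0
t6.Δ4 clk=1 w0=0 w1=1 w4=0 w3=1 w2=1
t6.Δ5 clk=1 w0=0 w1=1 w4=0 w3=1 w2=0
t7.Δ0 clk=1 w0=0 w1=1 w4=0 w3=1 w2=0
t7.Δ1 clk=0 w0=0 w1=1 w4=0 w3=1 w2=0
t8.Δ0 clk=0 w0=0 w1=1 w4=0 w3=1 w2=0
t8.Δ1 clk=1 w0=0 w1=1 w4=0 w3=1 w2=0
t8.Δ2 clk=1 w0=1 w1=1 w4=0 w3=1 w2=0
t8.Δ3 clk=1 w0=1 w1=1 w4=1 w3=1 w2=0
t8.Δ4 clk=1 w0=1 w1=0 w4=1 w3=1 w2=0
t8.Δ5 clk=1 w0=1 w1=0 w4=1 w3=1 w2=1
t9.Δ0 clk=1 w0=1 w1=0 w4=1 w3=1 w2=1
t9.Δ1 clk=0 w0=1 w1=0 w4=1 w3=1 w2=1

no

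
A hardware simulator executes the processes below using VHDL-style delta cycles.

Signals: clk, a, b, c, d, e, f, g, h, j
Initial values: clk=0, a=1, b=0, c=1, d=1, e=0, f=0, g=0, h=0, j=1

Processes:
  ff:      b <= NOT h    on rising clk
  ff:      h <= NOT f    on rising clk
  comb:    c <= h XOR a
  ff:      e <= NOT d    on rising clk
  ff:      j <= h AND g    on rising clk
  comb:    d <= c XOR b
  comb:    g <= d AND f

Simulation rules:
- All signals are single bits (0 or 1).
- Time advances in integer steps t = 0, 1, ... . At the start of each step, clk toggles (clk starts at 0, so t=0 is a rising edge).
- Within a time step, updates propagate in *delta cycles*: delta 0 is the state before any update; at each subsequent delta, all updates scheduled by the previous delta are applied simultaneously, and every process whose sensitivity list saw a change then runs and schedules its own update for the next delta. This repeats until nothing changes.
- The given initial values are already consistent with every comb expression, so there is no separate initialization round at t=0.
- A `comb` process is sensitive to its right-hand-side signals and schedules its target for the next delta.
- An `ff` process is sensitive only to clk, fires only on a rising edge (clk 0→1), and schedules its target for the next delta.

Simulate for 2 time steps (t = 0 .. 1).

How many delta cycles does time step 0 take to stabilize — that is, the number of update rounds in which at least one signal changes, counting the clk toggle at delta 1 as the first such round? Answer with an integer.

t0.Δ0 e=0 h=0 a=1 clk=0 g=0 f=0 j=1 d=1 c=1 b=0
t0.Δ1 e=0 h=0 a=1 clk=1 g=0 f=0 j=1 d=1 c=1 b=0
t0.Δ2 e=0 h=1 a=1 clk=1 g=0 f=0 j=0 d=1 c=1 b=1
t0.Δ3 e=0 h=1 a=1 clk=1 g=0 f=0 j=0 d=0 c=0 b=1
t0.Δ4 e=0 h=1 a=1 clk=1 g=0 f=0 j=0 d=1 c=0 b=1
t1.Δ0 e=0 h=1 a=1 clk=1 g=0 f=0 j=0 d=1 c=0 b=1
t1.Δ1 e=0 h=1 a=1 clk=0 g=0 f=0 j=0 d=1 c=0 b=1

4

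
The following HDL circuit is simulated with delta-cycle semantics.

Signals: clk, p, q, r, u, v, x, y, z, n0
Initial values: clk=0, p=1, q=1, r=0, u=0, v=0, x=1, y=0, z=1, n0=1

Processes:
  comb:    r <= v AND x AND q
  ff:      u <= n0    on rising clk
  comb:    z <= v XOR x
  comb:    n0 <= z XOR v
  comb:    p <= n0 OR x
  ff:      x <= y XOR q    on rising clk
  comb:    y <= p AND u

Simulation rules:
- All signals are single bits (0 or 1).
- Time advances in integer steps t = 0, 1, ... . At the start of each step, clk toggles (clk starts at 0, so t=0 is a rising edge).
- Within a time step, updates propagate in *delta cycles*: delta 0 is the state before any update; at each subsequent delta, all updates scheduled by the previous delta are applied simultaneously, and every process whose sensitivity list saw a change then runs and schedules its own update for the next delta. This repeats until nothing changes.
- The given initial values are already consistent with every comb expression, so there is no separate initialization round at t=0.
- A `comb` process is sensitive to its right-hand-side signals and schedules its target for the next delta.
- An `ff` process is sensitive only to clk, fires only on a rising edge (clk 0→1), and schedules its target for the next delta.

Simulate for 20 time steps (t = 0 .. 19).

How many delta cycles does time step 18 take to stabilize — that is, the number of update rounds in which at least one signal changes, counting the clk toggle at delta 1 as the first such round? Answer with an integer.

3

t0.Δ0 clk=0 v=0 n0=1 q=1 p=1 z=1 u=0 y=0 x=1 r=0
t0.Δ1 clk=1 v=0 n0=1 q=1 p=1 z=1 u=0 y=0 x=1 r=0
t0.Δ2 clk=1 v=0 n0=1 q=1 p=1 z=1 u=1 y=0 x=1 r=0
t0.Δ3 clk=1 v=0 n0=1 q=1 p=1 z=1 u=1 y=1 x=1 r=0
t1.Δ0 clk=1 v=0 n0=1 q=1 p=1 z=1 u=1 y=1 x=1 r=0
t1.Δ1 clk=0 v=0 n0=1 q=1 p=1 z=1 u=1 y=1 x=1 r=0
t2.Δ0 clk=0 v=0 n0=1 q=1 p=1 z=1 u=1 y=1 x=1 r=0
t2.Δ1 clk=1 v=0 n0=1 q=1 p=1 z=1 u=1 y=1 x=1 r=0
t2.Δ2 clk=1 v=0 n0=1 q=1 p=1 z=1 u=1 y=1 x=0 r=0
t2.Δ3 clk=1 v=0 n0=1 q=1 p=1 z=0 u=1 y=1 x=0 r=0
t2.Δ4 clk=1 v=0 n0=0 q=1 p=1 z=0 u=1 y=1 x=0 r=0
t2.Δ5 clk=1 v=0 n0=0 q=1 p=0 z=0 u=1 y=1 x=0 r=0
t2.Δ6 clk=1 v=0 n0=0 q=1 p=0 z=0 u=1 y=0 x=0 r=0
t3.Δ0 clk=1 v=0 n0=0 q=1 p=0 z=0 u=1 y=0 x=0 r=0
t3.Δ1 clk=0 v=0 n0=0 q=1 p=0 z=0 u=1 y=0 x=0 r=0
t4.Δ0 clk=0 v=0 n0=0 q=1 p=0 z=0 u=1 y=0 x=0 r=0
t4.Δ1 clk=1 v=0 n0=0 q=1 p=0 z=0 u=1 y=0 x=0 r=0
t4.Δ2 clk=1 v=0 n0=0 q=1 p=0 z=0 u=0 y=0 x=1 r=0
t4.Δ3 clk=1 v=0 n0=0 q=1 p=1 z=1 u=0 y=0 x=1 r=0
t4.Δ4 clk=1 v=0 n0=1 q=1 p=1 z=1 u=0 y=0 x=1 r=0
t5.Δ0 clk=1 v=0 n0=1 q=1 p=1 z=1 u=0 y=0 x=1 r=0
t5.Δ1 clk=0 v=0 n0=1 q=1 p=1 z=1 u=0 y=0 x=1 r=0
t6.Δ0 clk=0 v=0 n0=1 q=1 p=1 z=1 u=0 y=0 x=1 r=0
t6.Δ1 clk=1 v=0 n0=1 q=1 p=1 z=1 u=0 y=0 x=1 r=0
t6.Δ2 clk=1 v=0 n0=1 q=1 p=1 z=1 u=1 y=0 x=1 r=0
t6.Δ3 clk=1 v=0 n0=1 q=1 p=1 z=1 u=1 y=1 x=1 r=0
t7.Δ0 clk=1 v=0 n0=1 q=1 p=1 z=1 u=1 y=1 x=1 r=0
t7.Δ1 clk=0 v=0 n0=1 q=1 p=1 z=1 u=1 y=1 x=1 r=0
t8.Δ0 clk=0 v=0 n0=1 q=1 p=1 z=1 u=1 y=1 x=1 r=0
t8.Δ1 clk=1 v=0 n0=1 q=1 p=1 z=1 u=1 y=1 x=1 r=0
t8.Δ2 clk=1 v=0 n0=1 q=1 p=1 z=1 u=1 y=1 x=0 r=0
t8.Δ3 clk=1 v=0 n0=1 q=1 p=1 z=0 u=1 y=1 x=0 r=0
t8.Δ4 clk=1 v=0 n0=0 q=1 p=1 z=0 u=1 y=1 x=0 r=0
t8.Δ5 clk=1 v=0 n0=0 q=1 p=0 z=0 u=1 y=1 x=0 r=0
t8.Δ6 clk=1 v=0 n0=0 q=1 p=0 z=0 u=1 y=0 x=0 r=0
t9.Δ0 clk=1 v=0 n0=0 q=1 p=0 z=0 u=1 y=0 x=0 r=0
t9.Δ1 clk=0 v=0 n0=0 q=1 p=0 z=0 u=1 y=0 x=0 r=0
t10.Δ0 clk=0 v=0 n0=0 q=1 p=0 z=0 u=1 y=0 x=0 r=0
t10.Δ1 clk=1 v=0 n0=0 q=1 p=0 z=0 u=1 y=0 x=0 r=0
t10.Δ2 clk=1 v=0 n0=0 q=1 p=0 z=0 u=0 y=0 x=1 r=0
t10.Δ3 clk=1 v=0 n0=0 q=1 p=1 z=1 u=0 y=0 x=1 r=0
t10.Δ4 clk=1 v=0 n0=1 q=1 p=1 z=1 u=0 y=0 x=1 r=0
t11.Δ0 clk=1 v=0 n0=1 q=1 p=1 z=1 u=0 y=0 x=1 r=0
t11.Δ1 clk=0 v=0 n0=1 q=1 p=1 z=1 u=0 y=0 x=1 r=0
t12.Δ0 clk=0 v=0 n0=1 q=1 p=1 z=1 u=0 y=0 x=1 r=0
t12.Δ1 clk=1 v=0 n0=1 q=1 p=1 z=1 u=0 y=0 x=1 r=0
t12.Δ2 clk=1 v=0 n0=1 q=1 p=1 z=1 u=1 y=0 x=1 r=0
t12.Δ3 clk=1 v=0 n0=1 q=1 p=1 z=1 u=1 y=1 x=1 r=0
t13.Δ0 clk=1 v=0 n0=1 q=1 p=1 z=1 u=1 y=1 x=1 r=0
t13.Δ1 clk=0 v=0 n0=1 q=1 p=1 z=1 u=1 y=1 x=1 r=0
t14.Δ0 clk=0 v=0 n0=1 q=1 p=1 z=1 u=1 y=1 x=1 r=0
t14.Δ1 clk=1 v=0 n0=1 q=1 p=1 z=1 u=1 y=1 x=1 r=0
t14.Δ2 clk=1 v=0 n0=1 q=1 p=1 z=1 u=1 y=1 x=0 r=0
t14.Δ3 clk=1 v=0 n0=1 q=1 p=1 z=0 u=1 y=1 x=0 r=0
t14.Δ4 clk=1 v=0 n0=0 q=1 p=1 z=0 u=1 y=1 x=0 r=0
t14.Δ5 clk=1 v=0 n0=0 q=1 p=0 z=0 u=1 y=1 x=0 r=0
t14.Δ6 clk=1 v=0 n0=0 q=1 p=0 z=0 u=1 y=0 x=0 r=0
t15.Δ0 clk=1 v=0 n0=0 q=1 p=0 z=0 u=1 y=0 x=0 r=0
t15.Δ1 clk=0 v=0 n0=0 q=1 p=0 z=0 u=1 y=0 x=0 r=0
t16.Δ0 clk=0 v=0 n0=0 q=1 p=0 z=0 u=1 y=0 x=0 r=0
t16.Δ1 clk=1 v=0 n0=0 q=1 p=0 z=0 u=1 y=0 x=0 r=0
t16.Δ2 clk=1 v=0 n0=0 q=1 p=0 z=0 u=0 y=0 x=1 r=0
t16.Δ3 clk=1 v=0 n0=0 q=1 p=1 z=1 u=0 y=0 x=1 r=0
t16.Δ4 clk=1 v=0 n0=1 q=1 p=1 z=1 u=0 y=0 x=1 r=0
t17.Δ0 clk=1 v=0 n0=1 q=1 p=1 z=1 u=0 y=0 x=1 r=0
t17.Δ1 clk=0 v=0 n0=1 q=1 p=1 z=1 u=0 y=0 x=1 r=0
t18.Δ0 clk=0 v=0 n0=1 q=1 p=1 z=1 u=0 y=0 x=1 r=0
t18.Δ1 clk=1 v=0 n0=1 q=1 p=1 z=1 u=0 y=0 x=1 r=0
t18.Δ2 clk=1 v=0 n0=1 q=1 p=1 z=1 u=1 y=0 x=1 r=0
t18.Δ3 clk=1 v=0 n0=1 q=1 p=1 z=1 u=1 y=1 x=1 r=0
t19.Δ0 clk=1 v=0 n0=1 q=1 p=1 z=1 u=1 y=1 x=1 r=0
t19.Δ1 clk=0 v=0 n0=1 q=1 p=1 z=1 u=1 y=1 x=1 r=0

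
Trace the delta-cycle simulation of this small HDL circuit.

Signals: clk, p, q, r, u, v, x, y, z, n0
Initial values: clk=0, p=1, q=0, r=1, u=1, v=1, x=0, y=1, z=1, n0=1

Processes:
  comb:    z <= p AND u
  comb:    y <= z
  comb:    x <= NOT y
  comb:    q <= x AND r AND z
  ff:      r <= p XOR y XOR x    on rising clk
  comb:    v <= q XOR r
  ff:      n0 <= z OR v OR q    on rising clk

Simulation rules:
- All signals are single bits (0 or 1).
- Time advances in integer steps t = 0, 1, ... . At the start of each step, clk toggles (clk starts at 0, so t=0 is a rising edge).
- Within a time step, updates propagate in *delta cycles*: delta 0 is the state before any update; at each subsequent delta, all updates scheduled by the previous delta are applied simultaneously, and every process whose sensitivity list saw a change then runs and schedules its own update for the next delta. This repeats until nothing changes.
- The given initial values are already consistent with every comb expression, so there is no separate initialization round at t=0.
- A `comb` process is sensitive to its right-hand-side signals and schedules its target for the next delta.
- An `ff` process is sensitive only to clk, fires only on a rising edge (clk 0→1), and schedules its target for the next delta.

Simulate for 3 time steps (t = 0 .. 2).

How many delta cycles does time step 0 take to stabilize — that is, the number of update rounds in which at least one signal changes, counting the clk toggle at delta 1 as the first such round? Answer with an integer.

3

t0.Δ0 q=0 n0=1 clk=0 z=1 v=1 p=1 y=1 u=1 x=0 r=1
t0.Δ1 q=0 n0=1 clk=1 z=1 v=1 p=1 y=1 u=1 x=0 r=1
t0.Δ2 q=0 n0=1 clk=1 z=1 v=1 p=1 y=1 u=1 x=0 r=0
t0.Δ3 q=0 n0=1 clk=1 z=1 v=0 p=1 y=1 u=1 x=0 r=0
t1.Δ0 q=0 n0=1 clk=1 z=1 v=0 p=1 y=1 u=1 x=0 r=0
t1.Δ1 q=0 n0=1 clk=0 z=1 v=0 p=1 y=1 u=1 x=0 r=0
t2.Δ0 q=0 n0=1 clk=0 z=1 v=0 p=1 y=1 u=1 x=0 r=0
t2.Δ1 q=0 n0=1 clk=1 z=1 v=0 p=1 y=1 u=1 x=0 r=0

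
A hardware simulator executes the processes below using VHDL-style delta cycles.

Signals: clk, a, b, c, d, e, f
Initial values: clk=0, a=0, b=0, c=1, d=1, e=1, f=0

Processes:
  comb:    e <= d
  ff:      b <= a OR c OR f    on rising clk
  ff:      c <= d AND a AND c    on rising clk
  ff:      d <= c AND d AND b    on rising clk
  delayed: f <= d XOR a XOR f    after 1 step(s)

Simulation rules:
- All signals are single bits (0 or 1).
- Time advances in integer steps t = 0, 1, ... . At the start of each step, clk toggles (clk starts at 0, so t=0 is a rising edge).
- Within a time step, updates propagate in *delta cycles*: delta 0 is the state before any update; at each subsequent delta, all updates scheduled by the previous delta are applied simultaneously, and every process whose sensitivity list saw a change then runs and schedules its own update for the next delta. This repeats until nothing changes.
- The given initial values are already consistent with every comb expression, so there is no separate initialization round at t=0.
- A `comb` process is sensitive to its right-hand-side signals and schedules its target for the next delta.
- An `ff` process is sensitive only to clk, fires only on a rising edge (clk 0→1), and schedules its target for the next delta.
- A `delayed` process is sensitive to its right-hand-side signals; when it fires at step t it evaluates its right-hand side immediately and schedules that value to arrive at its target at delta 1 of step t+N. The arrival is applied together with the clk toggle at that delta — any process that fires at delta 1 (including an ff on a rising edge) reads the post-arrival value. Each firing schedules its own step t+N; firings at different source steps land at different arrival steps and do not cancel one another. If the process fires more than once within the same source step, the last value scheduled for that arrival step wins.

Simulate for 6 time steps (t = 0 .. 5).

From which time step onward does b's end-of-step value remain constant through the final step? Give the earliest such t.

2

t0.Δ0 d=1 c=1 b=0 f=0 a=0 clk=0 e=1
t0.Δ1 d=1 c=1 b=0 f=0 a=0 clk=1 e=1
t0.Δ2 d=0 c=0 b=1 f=0 a=0 clk=1 e=1
t0.Δ3 d=0 c=0 b=1 f=0 a=0 clk=1 e=0
t1.Δ0 d=0 c=0 b=1 f=0 a=0 clk=1 e=0
t1.Δ1 d=0 c=0 b=1 f=0 a=0 clk=0 e=0
t2.Δ0 d=0 c=0 b=1 f=0 a=0 clk=0 e=0
t2.Δ1 d=0 c=0 b=1 f=0 a=0 clk=1 e=0
t2.Δ2 d=0 c=0 b=0 f=0 a=0 clk=1 e=0
t3.Δ0 d=0 c=0 b=0 f=0 a=0 clk=1 e=0
t3.Δ1 d=0 c=0 b=0 f=0 a=0 clk=0 e=0
t4.Δ0 d=0 c=0 b=0 f=0 a=0 clk=0 e=0
t4.Δ1 d=0 c=0 b=0 f=0 a=0 clk=1 e=0
t5.Δ0 d=0 c=0 b=0 f=0 a=0 clk=1 e=0
t5.Δ1 d=0 c=0 b=0 f=0 a=0 clk=0 e=0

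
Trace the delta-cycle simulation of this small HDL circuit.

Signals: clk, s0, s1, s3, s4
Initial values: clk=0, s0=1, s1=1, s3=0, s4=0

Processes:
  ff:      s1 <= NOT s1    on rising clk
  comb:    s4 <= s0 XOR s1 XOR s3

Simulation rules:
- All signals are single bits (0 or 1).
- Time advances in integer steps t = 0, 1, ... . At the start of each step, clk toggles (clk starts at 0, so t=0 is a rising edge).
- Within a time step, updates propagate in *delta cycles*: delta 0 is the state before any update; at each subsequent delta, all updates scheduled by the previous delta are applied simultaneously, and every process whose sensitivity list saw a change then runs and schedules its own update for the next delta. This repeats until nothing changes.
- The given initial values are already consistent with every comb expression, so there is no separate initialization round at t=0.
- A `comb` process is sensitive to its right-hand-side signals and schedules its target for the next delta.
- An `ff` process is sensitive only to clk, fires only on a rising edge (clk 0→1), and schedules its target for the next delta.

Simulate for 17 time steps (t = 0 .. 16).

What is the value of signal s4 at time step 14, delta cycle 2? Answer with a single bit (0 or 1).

1

t0.Δ0 s3=0 s0=1 clk=0 s1=1 s4=0
t0.Δ1 s3=0 s0=1 clk=1 s1=1 s4=0
t0.Δ2 s3=0 s0=1 clk=1 s1=0 s4=0
t0.Δ3 s3=0 s0=1 clk=1 s1=0 s4=1
t1.Δ0 s3=0 s0=1 clk=1 s1=0 s4=1
t1.Δ1 s3=0 s0=1 clk=0 s1=0 s4=1
t2.Δ0 s3=0 s0=1 clk=0 s1=0 s4=1
t2.Δ1 s3=0 s0=1 clk=1 s1=0 s4=1
t2.Δ2 s3=0 s0=1 clk=1 s1=1 s4=1
t2.Δ3 s3=0 s0=1 clk=1 s1=1 s4=0
t3.Δ0 s3=0 s0=1 clk=1 s1=1 s4=0
t3.Δ1 s3=0 s0=1 clk=0 s1=1 s4=0
t4.Δ0 s3=0 s0=1 clk=0 s1=1 s4=0
t4.Δ1 s3=0 s0=1 clk=1 s1=1 s4=0
t4.Δ2 s3=0 s0=1 clk=1 s1=0 s4=0
t4.Δ3 s3=0 s0=1 clk=1 s1=0 s4=1
t5.Δ0 s3=0 s0=1 clk=1 s1=0 s4=1
t5.Δ1 s3=0 s0=1 clk=0 s1=0 s4=1
t6.Δ0 s3=0 s0=1 clk=0 s1=0 s4=1
t6.Δ1 s3=0 s0=1 clk=1 s1=0 s4=1
t6.Δ2 s3=0 s0=1 clk=1 s1=1 s4=1
t6.Δ3 s3=0 s0=1 clk=1 s1=1 s4=0
t7.Δ0 s3=0 s0=1 clk=1 s1=1 s4=0
t7.Δ1 s3=0 s0=1 clk=0 s1=1 s4=0
t8.Δ0 s3=0 s0=1 clk=0 s1=1 s4=0
t8.Δ1 s3=0 s0=1 clk=1 s1=1 s4=0
t8.Δ2 s3=0 s0=1 clk=1 s1=0 s4=0
t8.Δ3 s3=0 s0=1 clk=1 s1=0 s4=1
t9.Δ0 s3=0 s0=1 clk=1 s1=0 s4=1
t9.Δ1 s3=0 s0=1 clk=0 s1=0 s4=1
t10.Δ0 s3=0 s0=1 clk=0 s1=0 s4=1
t10.Δ1 s3=0 s0=1 clk=1 s1=0 s4=1
t10.Δ2 s3=0 s0=1 clk=1 s1=1 s4=1
t10.Δ3 s3=0 s0=1 clk=1 s1=1 s4=0
t11.Δ0 s3=0 s0=1 clk=1 s1=1 s4=0
t11.Δ1 s3=0 s0=1 clk=0 s1=1 s4=0
t12.Δ0 s3=0 s0=1 clk=0 s1=1 s4=0
t12.Δ1 s3=0 s0=1 clk=1 s1=1 s4=0
t12.Δ2 s3=0 s0=1 clk=1 s1=0 s4=0
t12.Δ3 s3=0 s0=1 clk=1 s1=0 s4=1
t13.Δ0 s3=0 s0=1 clk=1 s1=0 s4=1
t13.Δ1 s3=0 s0=1 clk=0 s1=0 s4=1
t14.Δ0 s3=0 s0=1 clk=0 s1=0 s4=1
t14.Δ1 s3=0 s0=1 clk=1 s1=0 s4=1
t14.Δ2 s3=0 s0=1 clk=1 s1=1 s4=1
t14.Δ3 s3=0 s0=1 clk=1 s1=1 s4=0
t15.Δ0 s3=0 s0=1 clk=1 s1=1 s4=0
t15.Δ1 s3=0 s0=1 clk=0 s1=1 s4=0
t16.Δ0 s3=0 s0=1 clk=0 s1=1 s4=0
t16.Δ1 s3=0 s0=1 clk=1 s1=1 s4=0
t16.Δ2 s3=0 s0=1 clk=1 s1=0 s4=0
t16.Δ3 s3=0 s0=1 clk=1 s1=0 s4=1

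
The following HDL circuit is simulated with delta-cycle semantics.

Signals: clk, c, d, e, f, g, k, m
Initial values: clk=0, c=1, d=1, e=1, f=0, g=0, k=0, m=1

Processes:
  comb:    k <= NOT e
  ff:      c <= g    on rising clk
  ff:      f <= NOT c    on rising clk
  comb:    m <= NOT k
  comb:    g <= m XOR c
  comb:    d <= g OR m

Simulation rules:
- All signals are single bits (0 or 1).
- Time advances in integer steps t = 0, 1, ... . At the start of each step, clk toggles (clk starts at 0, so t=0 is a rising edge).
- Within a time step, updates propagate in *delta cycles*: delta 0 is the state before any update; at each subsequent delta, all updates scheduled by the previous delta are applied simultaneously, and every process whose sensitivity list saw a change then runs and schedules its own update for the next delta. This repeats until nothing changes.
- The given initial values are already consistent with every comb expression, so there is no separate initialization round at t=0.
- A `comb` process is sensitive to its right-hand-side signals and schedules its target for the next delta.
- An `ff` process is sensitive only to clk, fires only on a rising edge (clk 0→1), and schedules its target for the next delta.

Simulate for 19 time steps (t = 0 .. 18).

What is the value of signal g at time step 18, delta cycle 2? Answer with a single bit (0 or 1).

t=0 Δ0: f=0 clk=0 d=1 m=1 c=1 g=0 e=1 k=0
  Δ1: clk:0→1
  Δ2: c:1→0
  Δ3: g:0→1
  (3Δ to stable)
t=1 Δ0: f=0 clk=1 d=1 m=1 c=0 g=1 e=1 k=0
  Δ1: clk:1→0
  (1Δ to stable)
t=2 Δ0: f=0 clk=0 d=1 m=1 c=0 g=1 e=1 k=0
  Δ1: clk:0→1
  Δ2: f:0→1, c:0→1
  Δ3: g:1→0
  (3Δ to stable)
t=3 Δ0: f=1 clk=1 d=1 m=1 c=1 g=0 e=1 k=0
  Δ1: clk:1→0
  (1Δ to stable)
t=4 Δ0: f=1 clk=0 d=1 m=1 c=1 g=0 e=1 k=0
  Δ1: clk:0→1
  Δ2: f:1→0, c:1→0
  Δ3: g:0→1
  (3Δ to stable)
t=5 Δ0: f=0 clk=1 d=1 m=1 c=0 g=1 e=1 k=0
  Δ1: clk:1→0
  (1Δ to stable)
t=6 Δ0: f=0 clk=0 d=1 m=1 c=0 g=1 e=1 k=0
  Δ1: clk:0→1
  Δ2: f:0→1, c:0→1
  Δ3: g:1→0
  (3Δ to stable)
t=7 Δ0: f=1 clk=1 d=1 m=1 c=1 g=0 e=1 k=0
  Δ1: clk:1→0
  (1Δ to stable)
t=8 Δ0: f=1 clk=0 d=1 m=1 c=1 g=0 e=1 k=0
  Δ1: clk:0→1
  Δ2: f:1→0, c:1→0
  Δ3: g:0→1
  (3Δ to stable)
t=9 Δ0: f=0 clk=1 d=1 m=1 c=0 g=1 e=1 k=0
  Δ1: clk:1→0
  (1Δ to stable)
t=10 Δ0: f=0 clk=0 d=1 m=1 c=0 g=1 e=1 k=0
  Δ1: clk:0→1
  Δ2: f:0→1, c:0→1
  Δ3: g:1→0
  (3Δ to stable)
t=11 Δ0: f=1 clk=1 d=1 m=1 c=1 g=0 e=1 k=0
  Δ1: clk:1→0
  (1Δ to stable)
t=12 Δ0: f=1 clk=0 d=1 m=1 c=1 g=0 e=1 k=0
  Δ1: clk:0→1
  Δ2: f:1→0, c:1→0
  Δ3: g:0→1
  (3Δ to stable)
t=13 Δ0: f=0 clk=1 d=1 m=1 c=0 g=1 e=1 k=0
  Δ1: clk:1→0
  (1Δ to stable)
t=14 Δ0: f=0 clk=0 d=1 m=1 c=0 g=1 e=1 k=0
  Δ1: clk:0→1
  Δ2: f:0→1, c:0→1
  Δ3: g:1→0
  (3Δ to stable)
t=15 Δ0: f=1 clk=1 d=1 m=1 c=1 g=0 e=1 k=0
  Δ1: clk:1→0
  (1Δ to stable)
t=16 Δ0: f=1 clk=0 d=1 m=1 c=1 g=0 e=1 k=0
  Δ1: clk:0→1
  Δ2: f:1→0, c:1→0
  Δ3: g:0→1
  (3Δ to stable)
t=17 Δ0: f=0 clk=1 d=1 m=1 c=0 g=1 e=1 k=0
  Δ1: clk:1→0
  (1Δ to stable)
t=18 Δ0: f=0 clk=0 d=1 m=1 c=0 g=1 e=1 k=0
  Δ1: clk:0→1
  Δ2: f:0→1, c:0→1
  Δ3: g:1→0
  (3Δ to stable)

1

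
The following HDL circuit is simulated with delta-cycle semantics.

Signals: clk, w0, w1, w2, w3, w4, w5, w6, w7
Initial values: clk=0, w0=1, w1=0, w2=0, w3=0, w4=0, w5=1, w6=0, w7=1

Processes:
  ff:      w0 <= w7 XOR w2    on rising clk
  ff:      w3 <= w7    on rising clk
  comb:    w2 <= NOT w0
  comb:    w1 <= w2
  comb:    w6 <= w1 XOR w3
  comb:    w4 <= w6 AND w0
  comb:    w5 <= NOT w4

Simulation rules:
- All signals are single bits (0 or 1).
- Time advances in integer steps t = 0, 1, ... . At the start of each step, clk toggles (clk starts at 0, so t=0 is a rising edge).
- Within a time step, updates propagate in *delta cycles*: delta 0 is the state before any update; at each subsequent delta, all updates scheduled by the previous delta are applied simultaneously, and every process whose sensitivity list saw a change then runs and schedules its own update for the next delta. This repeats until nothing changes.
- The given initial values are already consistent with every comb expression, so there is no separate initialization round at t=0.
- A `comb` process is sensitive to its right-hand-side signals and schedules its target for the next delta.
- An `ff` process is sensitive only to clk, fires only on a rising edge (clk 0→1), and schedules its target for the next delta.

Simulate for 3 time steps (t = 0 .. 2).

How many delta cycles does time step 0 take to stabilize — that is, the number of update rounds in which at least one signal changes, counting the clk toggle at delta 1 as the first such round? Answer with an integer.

t0.Δ0 w0=1 w6=0 clk=0 w3=0 w4=0 w2=0 w7=1 w1=0 w5=1
t0.Δ1 w0=1 w6=0 clk=1 w3=0 w4=0 w2=0 w7=1 w1=0 w5=1
t0.Δ2 w0=1 w6=0 clk=1 w3=1 w4=0 w2=0 w7=1 w1=0 w5=1
t0.Δ3 w0=1 w6=1 clk=1 w3=1 w4=0 w2=0 w7=1 w1=0 w5=1
t0.Δ4 w0=1 w6=1 clk=1 w3=1 w4=1 w2=0 w7=1 w1=0 w5=1
t0.Δ5 w0=1 w6=1 clk=1 w3=1 w4=1 w2=0 w7=1 w1=0 w5=0
t1.Δ0 w0=1 w6=1 clk=1 w3=1 w4=1 w2=0 w7=1 w1=0 w5=0
t1.Δ1 w0=1 w6=1 clk=0 w3=1 w4=1 w2=0 w7=1 w1=0 w5=0
t2.Δ0 w0=1 w6=1 clk=0 w3=1 w4=1 w2=0 w7=1 w1=0 w5=0
t2.Δ1 w0=1 w6=1 clk=1 w3=1 w4=1 w2=0 w7=1 w1=0 w5=0

5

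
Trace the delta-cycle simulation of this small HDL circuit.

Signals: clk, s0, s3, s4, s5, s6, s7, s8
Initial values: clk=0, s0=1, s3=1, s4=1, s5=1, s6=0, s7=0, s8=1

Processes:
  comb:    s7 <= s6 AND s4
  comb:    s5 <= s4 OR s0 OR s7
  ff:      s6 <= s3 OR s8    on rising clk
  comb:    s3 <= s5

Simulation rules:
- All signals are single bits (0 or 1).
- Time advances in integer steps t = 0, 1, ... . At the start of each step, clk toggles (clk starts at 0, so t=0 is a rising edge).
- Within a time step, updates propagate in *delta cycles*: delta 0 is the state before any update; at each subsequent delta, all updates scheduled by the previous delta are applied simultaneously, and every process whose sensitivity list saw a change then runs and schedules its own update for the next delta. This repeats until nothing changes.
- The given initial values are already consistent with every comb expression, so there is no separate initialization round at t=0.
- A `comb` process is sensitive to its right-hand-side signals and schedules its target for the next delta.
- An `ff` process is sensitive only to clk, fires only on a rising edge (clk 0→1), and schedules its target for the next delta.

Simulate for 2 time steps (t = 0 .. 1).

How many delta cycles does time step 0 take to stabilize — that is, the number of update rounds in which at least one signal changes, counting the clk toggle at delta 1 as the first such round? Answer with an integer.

t=0 Δ0: s5=1 s8=1 s4=1 s7=0 s6=0 s0=1 clk=0 s3=1
  Δ1: clk:0→1
  Δ2: s6:0→1
  Δ3: s7:0→1
  (3Δ to stable)
t=1 Δ0: s5=1 s8=1 s4=1 s7=1 s6=1 s0=1 clk=1 s3=1
  Δ1: clk:1→0
  (1Δ to stable)

3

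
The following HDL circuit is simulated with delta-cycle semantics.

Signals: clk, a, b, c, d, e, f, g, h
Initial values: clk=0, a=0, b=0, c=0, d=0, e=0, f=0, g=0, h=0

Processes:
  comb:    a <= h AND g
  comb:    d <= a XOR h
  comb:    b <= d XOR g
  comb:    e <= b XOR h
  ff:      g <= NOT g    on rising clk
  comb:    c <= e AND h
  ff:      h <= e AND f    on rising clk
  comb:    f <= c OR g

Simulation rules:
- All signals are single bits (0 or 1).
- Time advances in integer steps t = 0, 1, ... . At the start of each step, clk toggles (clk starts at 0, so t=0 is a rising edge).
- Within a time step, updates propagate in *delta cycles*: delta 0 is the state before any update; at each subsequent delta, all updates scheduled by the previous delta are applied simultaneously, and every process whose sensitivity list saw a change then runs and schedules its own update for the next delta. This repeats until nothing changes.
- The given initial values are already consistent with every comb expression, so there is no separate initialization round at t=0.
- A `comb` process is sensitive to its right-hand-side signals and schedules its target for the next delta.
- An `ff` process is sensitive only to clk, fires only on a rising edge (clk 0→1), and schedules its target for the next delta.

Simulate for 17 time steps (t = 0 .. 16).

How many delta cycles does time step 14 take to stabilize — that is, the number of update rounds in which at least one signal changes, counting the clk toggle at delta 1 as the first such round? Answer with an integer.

7

[bits: f,a,c,clk,d,b,g,h,e]
t=0: Δ0=000000000 Δ1=000100000 Δ2=000100100 Δ3=100101100 Δ4=100101101 | 4Δ
t=1: Δ0=100101101 Δ1=100001101 | 1Δ
t=2: Δ0=100001101 Δ1=100101101 Δ2=100101011 Δ3=001110010 Δ4=100111011 Δ5=001111010 Δ6=100111010 Δ7=000111010 | 7Δ
t=3: Δ0=000111010 Δ1=000011010 | 1Δ
t=4: Δ0=000011010 Δ1=000111010 Δ2=000111100 Δ3=100100101 Δ4=100101100 Δ5=100101101 | 5Δ
t=5: Δ0=100101101 Δ1=100001101 | 1Δ
t=6: Δ0=100001101 Δ1=100101101 Δ2=100101011 Δ3=001110010 Δ4=100111011 Δ5=001111010 Δ6=100111010 Δ7=000111010 | 7Δ
t=7: Δ0=000111010 Δ1=000011010 | 1Δ
t=8: Δ0=000011010 Δ1=000111010 Δ2=000111100 Δ3=100100101 Δ4=100101100 Δ5=100101101 | 5Δ
t=9: Δ0=100101101 Δ1=100001101 | 1Δ
t=10: Δ0=100001101 Δ1=100101101 Δ2=100101011 Δ3=001110010 Δ4=100111011 Δ5=001111010 Δ6=100111010 Δ7=000111010 | 7Δ
t=11: Δ0=000111010 Δ1=000011010 | 1Δ
t=12: Δ0=000011010 Δ1=000111010 Δ2=000111100 Δ3=100100101 Δ4=100101100 Δ5=100101101 | 5Δ
t=13: Δ0=100101101 Δ1=100001101 | 1Δ
t=14: Δ0=100001101 Δ1=100101101 Δ2=100101011 Δ3=001110010 Δ4=100111011 Δ5=001111010 Δ6=100111010 Δ7=000111010 | 7Δ
t=15: Δ0=000111010 Δ1=000011010 | 1Δ
t=16: Δ0=000011010 Δ1=000111010 Δ2=000111100 Δ3=100100101 Δ4=100101100 Δ5=100101101 | 5Δ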